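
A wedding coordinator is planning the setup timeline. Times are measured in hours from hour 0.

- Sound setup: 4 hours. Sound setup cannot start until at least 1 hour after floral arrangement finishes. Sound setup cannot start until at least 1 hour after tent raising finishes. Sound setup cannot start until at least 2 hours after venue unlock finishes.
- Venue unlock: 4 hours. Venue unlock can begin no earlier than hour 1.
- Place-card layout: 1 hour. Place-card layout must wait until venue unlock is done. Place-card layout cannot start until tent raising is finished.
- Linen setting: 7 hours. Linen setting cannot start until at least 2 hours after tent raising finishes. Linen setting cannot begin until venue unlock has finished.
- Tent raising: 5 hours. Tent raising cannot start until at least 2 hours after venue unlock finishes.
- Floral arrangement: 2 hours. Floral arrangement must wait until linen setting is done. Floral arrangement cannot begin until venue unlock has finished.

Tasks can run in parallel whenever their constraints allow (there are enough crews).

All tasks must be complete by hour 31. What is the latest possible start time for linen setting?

Sound setup must finish by hour 31; it takes 4 hours, so it must start by 31 − 4 = hour 27.
Floral arrangement must finish before sound setup (must start by hour 27, minus 1-hour gap → hour 26). With a 2-hour duration, floral arrangement must start by 26 − 2 = hour 24.
Linen setting feeds into floral arrangement (must start by hour 24); so linen setting must finish by hour 24 and therefore start by hour 17.

17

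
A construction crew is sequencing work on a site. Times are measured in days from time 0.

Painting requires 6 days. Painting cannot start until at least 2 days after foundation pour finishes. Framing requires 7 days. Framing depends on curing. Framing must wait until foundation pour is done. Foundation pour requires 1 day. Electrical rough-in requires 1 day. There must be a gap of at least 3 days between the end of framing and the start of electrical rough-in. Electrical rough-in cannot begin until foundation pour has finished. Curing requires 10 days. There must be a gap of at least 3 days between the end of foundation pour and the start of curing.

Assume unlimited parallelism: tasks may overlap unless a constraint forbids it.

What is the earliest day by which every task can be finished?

Foundation pour has no prerequisites, so it starts at day 0 and finishes at day 1.
Painting waits on foundation pour (finishes day 1, plus 2-day gap → day 3), so it starts at day 3 and finishes at 3 + 6 = day 9.
Curing waits on foundation pour (finishes day 1, plus 3-day gap → day 4), so it starts at day 4 and finishes at 4 + 10 = day 14.
Framing needs all of curing (finishes day 14); foundation pour (finishes day 1). That puts its earliest start at day 14; it finishes at 14 + 7 = day 21.
For electrical rough-in: framing (finishes day 21, plus 3-day gap → day 24); foundation pour (finishes day 1). Taking the maximum gives a start of day 24, and it finishes at 24 + 1 = day 25.
All tasks are finished once the last one completes. Finish times: Foundation pour at 1, Curing at 14, Framing at 21, Electrical rough-in at 25, Painting at 9. The latest is day 25.

25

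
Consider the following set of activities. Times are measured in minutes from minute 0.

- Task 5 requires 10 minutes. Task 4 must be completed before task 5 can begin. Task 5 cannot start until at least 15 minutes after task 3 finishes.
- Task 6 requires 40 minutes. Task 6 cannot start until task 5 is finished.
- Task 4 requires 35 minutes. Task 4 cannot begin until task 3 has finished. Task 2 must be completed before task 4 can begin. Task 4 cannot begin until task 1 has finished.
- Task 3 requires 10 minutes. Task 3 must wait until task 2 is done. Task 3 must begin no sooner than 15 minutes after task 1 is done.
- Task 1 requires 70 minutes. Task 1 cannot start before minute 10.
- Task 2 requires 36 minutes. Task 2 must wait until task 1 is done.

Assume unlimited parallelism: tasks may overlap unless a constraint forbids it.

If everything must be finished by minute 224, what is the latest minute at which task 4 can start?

Task 6 has no dependents, so it just needs to finish by minute 224. Starting by 224 − 40 = minute 184 achieves that.
Task 5 has to be done before task 6 (must start by minute 184). That means finishing by minute 184, i.e. starting by 184 − 10 = minute 174.
Since task 5 (must start by minute 174) depends on it, task 4 must finish by minute 174. Backing off its 35-minute duration gives a latest start of minute 139.

139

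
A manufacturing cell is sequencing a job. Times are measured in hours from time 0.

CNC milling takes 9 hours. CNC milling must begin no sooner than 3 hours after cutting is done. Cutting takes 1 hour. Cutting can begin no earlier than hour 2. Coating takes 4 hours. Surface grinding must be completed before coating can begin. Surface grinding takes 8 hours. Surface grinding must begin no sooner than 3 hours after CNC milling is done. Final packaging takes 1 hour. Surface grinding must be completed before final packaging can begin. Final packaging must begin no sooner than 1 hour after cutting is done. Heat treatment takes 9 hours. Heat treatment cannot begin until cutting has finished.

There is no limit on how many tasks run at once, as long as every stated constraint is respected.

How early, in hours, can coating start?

26

Cutting waits on its own release at hour 2, so it starts at hour 2 and finishes at 2 + 1 = hour 3.
After cutting (finishes hour 3, plus 3-hour gap → hour 6), CNC milling can start at hour 6 and finishes at hour 15.
After CNC milling (finishes hour 15, plus 3-hour gap → hour 18), surface grinding can start at hour 18 and finishes at hour 26.
Coating waits on surface grinding (finishes hour 26), so the earliest it can start is hour 26.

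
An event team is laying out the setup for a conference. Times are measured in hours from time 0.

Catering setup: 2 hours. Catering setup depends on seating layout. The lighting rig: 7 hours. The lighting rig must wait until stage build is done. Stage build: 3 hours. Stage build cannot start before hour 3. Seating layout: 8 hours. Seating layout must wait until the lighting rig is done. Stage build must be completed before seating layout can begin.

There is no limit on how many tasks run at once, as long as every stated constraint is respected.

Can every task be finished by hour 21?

No

Stage build cannot begin until its own release at hour 3. It runs from hour 3 to 3 + 3 = hour 6.
The lighting rig waits on stage build (finishes hour 6), so it starts at hour 6 and finishes at 6 + 7 = hour 13.
Seating layout needs all of the lighting rig (finishes hour 13); stage build (finishes hour 6). That puts its earliest start at hour 13; it finishes at 13 + 8 = hour 21.
Catering setup waits on seating layout (finishes hour 21), so it starts at hour 21 and finishes at 21 + 2 = hour 23.
The earliest everything can be done is hour 23, which is after the deadline of 21, so it is not possible.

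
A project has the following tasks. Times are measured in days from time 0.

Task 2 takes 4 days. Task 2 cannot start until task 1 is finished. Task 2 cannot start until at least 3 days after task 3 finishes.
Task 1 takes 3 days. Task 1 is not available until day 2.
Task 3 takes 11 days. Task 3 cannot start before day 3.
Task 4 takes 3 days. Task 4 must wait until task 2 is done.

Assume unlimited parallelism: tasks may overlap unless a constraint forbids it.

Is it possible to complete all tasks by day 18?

No

After its own release at day 3, task 3 can start at day 3 and finishes at day 14.
Task 1 cannot begin until its own release at day 2. It runs from day 2 to 2 + 3 = day 5.
For task 2: task 1 (finishes day 5); task 3 (finishes day 14, plus 3-day gap → day 17). Taking the maximum gives a start of day 17, and it finishes at 17 + 4 = day 21.
Task 4 waits on task 2 (finishes day 21), so it starts at day 21 and finishes at 21 + 3 = day 24.
The earliest everything can be done is day 24, which is after the deadline of 18, so it is not possible.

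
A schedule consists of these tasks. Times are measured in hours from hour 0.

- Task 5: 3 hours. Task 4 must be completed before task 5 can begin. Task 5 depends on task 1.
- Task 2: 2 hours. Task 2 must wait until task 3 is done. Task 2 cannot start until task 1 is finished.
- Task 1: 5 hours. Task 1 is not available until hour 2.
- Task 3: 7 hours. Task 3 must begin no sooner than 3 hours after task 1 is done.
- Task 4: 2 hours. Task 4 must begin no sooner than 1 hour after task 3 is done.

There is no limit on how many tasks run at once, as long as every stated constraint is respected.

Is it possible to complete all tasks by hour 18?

No

Task 1 waits on its own release at hour 2, so it starts at hour 2 and finishes at 2 + 5 = hour 7.
After task 1 (finishes hour 7, plus 3-hour gap → hour 10), task 3 can start at hour 10 and finishes at hour 17.
After task 3 (finishes hour 17, plus 1-hour gap → hour 18), task 4 can start at hour 18 and finishes at hour 20.
Task 5 needs all of task 4 (finishes hour 20); task 1 (finishes hour 7). That puts its earliest start at hour 20; it finishes at 20 + 3 = hour 23.
For task 2: task 3 (finishes hour 17); task 1 (finishes hour 7). Taking the maximum gives a start of hour 17, and it finishes at 17 + 2 = hour 19.
The earliest everything can be done is hour 23, which is after the deadline of 18, so it is not possible.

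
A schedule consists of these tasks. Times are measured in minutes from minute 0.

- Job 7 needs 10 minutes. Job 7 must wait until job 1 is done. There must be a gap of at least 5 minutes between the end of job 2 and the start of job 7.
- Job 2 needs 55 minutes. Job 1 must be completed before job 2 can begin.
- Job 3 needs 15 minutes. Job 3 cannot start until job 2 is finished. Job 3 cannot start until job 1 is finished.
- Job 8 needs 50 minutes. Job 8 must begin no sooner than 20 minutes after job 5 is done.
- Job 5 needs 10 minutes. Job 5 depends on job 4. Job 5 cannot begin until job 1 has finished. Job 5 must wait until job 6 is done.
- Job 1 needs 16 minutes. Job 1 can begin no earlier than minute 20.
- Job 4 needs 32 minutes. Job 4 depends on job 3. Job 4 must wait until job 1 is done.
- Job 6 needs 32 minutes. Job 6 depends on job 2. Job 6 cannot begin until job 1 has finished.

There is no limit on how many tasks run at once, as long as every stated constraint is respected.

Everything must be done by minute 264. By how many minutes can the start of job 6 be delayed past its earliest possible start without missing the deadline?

61

After its own release at minute 20, job 1 can start at minute 20 and finishes at minute 36.
After job 1 (finishes minute 36), job 2 can start at minute 36 and finishes at minute 91.
Job 6 has to wait for job 2 (finishes minute 91); job 1 (finishes minute 36). The latest of these is minute 91, so job 6 runs minute 91 to 91 + 32 = minute 123.

Working backward from the deadline:
Nothing follows job 8; the deadline of minute 264 is its only limit. It must start by 264 − 50 = minute 214.
Job 5 has to be done before job 8 (must start by minute 214, minus 20-minute gap → minute 194). That means finishing by minute 194, i.e. starting by 194 − 10 = minute 184.
Job 6 must finish before job 5 (must start by minute 184). With a 32-minute duration, job 6 must start by 184 − 32 = minute 152.
So job 6 can start as early as minute 91 and as late as minute 152, giving 152 − 91 = 61 minutes of slack.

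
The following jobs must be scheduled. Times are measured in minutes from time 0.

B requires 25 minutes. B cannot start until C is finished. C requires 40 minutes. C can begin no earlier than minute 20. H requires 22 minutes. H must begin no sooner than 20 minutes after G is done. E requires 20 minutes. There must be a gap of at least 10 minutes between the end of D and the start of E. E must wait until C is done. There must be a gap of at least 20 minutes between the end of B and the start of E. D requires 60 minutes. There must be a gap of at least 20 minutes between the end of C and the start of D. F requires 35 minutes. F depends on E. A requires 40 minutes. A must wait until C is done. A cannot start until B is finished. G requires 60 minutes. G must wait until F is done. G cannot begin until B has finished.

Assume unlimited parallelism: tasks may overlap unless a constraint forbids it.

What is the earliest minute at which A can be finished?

125

After its own release at minute 20, C can start at minute 20 and finishes at minute 60.
B cannot begin until C (finishes minute 60). It runs from minute 60 to 60 + 25 = minute 85.
A cannot start until C (finishes minute 60); B (finishes minute 85). The controlling bound is minute 85, so A finishes at 85 + 40 = minute 125.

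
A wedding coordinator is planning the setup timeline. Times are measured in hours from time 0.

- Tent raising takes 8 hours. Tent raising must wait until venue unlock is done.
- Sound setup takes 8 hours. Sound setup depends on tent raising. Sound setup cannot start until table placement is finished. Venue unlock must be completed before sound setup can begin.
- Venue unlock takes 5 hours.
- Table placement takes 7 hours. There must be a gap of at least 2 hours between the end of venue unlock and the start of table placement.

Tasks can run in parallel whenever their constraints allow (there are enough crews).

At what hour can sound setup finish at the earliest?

22

Venue unlock can start immediately at hour 0; it finishes at hour 5.
Table placement waits on venue unlock (finishes hour 5, plus 2-hour gap → hour 7), so it starts at hour 7 and finishes at 7 + 7 = hour 14.
Tent raising cannot begin until venue unlock (finishes hour 5). It runs from hour 5 to 5 + 8 = hour 13.
Sound setup cannot start until tent raising (finishes hour 13); table placement (finishes hour 14); venue unlock (finishes hour 5). The controlling bound is hour 14, so sound setup finishes at 14 + 8 = hour 22.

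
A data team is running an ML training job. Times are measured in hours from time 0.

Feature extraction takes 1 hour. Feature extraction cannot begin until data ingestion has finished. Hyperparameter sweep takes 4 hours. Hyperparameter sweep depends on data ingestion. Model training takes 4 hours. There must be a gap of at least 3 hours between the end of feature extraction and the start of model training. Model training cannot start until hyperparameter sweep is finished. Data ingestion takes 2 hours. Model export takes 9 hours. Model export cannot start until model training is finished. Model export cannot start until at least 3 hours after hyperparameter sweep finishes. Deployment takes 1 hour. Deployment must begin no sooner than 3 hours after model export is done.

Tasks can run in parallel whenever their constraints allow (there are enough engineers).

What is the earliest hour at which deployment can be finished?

Data ingestion has no prerequisites, so it starts at hour 0 and finishes at hour 2.
Hyperparameter sweep waits on data ingestion (finishes hour 2), so it starts at hour 2 and finishes at 2 + 4 = hour 6.
After data ingestion (finishes hour 2), feature extraction can start at hour 2 and finishes at hour 3.
For model training: feature extraction (finishes hour 3, plus 3-hour gap → hour 6); hyperparameter sweep (finishes hour 6). Taking the maximum gives a start of hour 6, and it finishes at 6 + 4 = hour 10.
For model export: model training (finishes hour 10); hyperparameter sweep (finishes hour 6, plus 3-hour gap → hour 9). Taking the maximum gives a start of hour 10, and it finishes at 10 + 9 = hour 19.
Deployment cannot begin until model export (finishes hour 19, plus 3-hour gap → hour 22). It runs from hour 22 to 22 + 1 = hour 23.

23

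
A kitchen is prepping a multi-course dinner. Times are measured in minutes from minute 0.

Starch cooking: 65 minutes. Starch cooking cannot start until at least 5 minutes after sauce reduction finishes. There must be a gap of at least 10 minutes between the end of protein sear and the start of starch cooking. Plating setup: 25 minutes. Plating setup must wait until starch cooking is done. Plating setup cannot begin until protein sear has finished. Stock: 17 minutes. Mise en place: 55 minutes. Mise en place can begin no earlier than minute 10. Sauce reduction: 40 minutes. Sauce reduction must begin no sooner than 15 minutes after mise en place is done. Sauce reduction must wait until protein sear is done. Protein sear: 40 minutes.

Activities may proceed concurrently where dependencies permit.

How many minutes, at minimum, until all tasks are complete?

Protein sear has no prerequisites, so it starts at minute 0 and finishes at minute 40.
Stock can start immediately at minute 0; it finishes at minute 17.
Mise en place waits on its own release at minute 10, so it starts at minute 10 and finishes at 10 + 55 = minute 65.
Sauce reduction cannot start until mise en place (finishes minute 65, plus 15-minute gap → minute 80); protein sear (finishes minute 40). The controlling bound is minute 80, so sauce reduction finishes at 80 + 40 = minute 120.
Starch cooking needs all of sauce reduction (finishes minute 120, plus 5-minute gap → minute 125); protein sear (finishes minute 40, plus 10-minute gap → minute 50). That puts its earliest start at minute 125; it finishes at 125 + 65 = minute 190.
Plating setup cannot start until starch cooking (finishes minute 190); protein sear (finishes minute 40). The controlling bound is minute 190, so plating setup finishes at 190 + 25 = minute 215.
All tasks are finished once the last one completes. Finish times: Mise en place at 65, Stock at 17, Protein sear at 40, Sauce reduction at 120, Starch cooking at 190, Plating setup at 215. The latest is minute 215.

215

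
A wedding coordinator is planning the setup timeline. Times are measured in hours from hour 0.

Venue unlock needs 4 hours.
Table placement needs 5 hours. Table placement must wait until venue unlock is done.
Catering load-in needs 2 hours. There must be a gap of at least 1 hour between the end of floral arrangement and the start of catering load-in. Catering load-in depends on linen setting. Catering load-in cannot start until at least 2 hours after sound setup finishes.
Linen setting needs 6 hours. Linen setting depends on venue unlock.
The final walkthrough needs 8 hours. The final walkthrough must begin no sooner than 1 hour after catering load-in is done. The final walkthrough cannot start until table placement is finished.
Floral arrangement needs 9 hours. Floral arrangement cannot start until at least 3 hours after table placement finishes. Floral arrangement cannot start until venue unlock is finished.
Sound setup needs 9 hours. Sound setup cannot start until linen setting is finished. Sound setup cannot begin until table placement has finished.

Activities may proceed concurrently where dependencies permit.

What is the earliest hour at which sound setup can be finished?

Nothing blocks venue unlock, so it runs from hour 0 to hour 4.
After venue unlock (finishes hour 4), linen setting can start at hour 4 and finishes at hour 10.
After venue unlock (finishes hour 4), table placement can start at hour 4 and finishes at hour 9.
For sound setup: linen setting (finishes hour 10); table placement (finishes hour 9). Taking the maximum gives a start of hour 10, and it finishes at 10 + 9 = hour 19.

19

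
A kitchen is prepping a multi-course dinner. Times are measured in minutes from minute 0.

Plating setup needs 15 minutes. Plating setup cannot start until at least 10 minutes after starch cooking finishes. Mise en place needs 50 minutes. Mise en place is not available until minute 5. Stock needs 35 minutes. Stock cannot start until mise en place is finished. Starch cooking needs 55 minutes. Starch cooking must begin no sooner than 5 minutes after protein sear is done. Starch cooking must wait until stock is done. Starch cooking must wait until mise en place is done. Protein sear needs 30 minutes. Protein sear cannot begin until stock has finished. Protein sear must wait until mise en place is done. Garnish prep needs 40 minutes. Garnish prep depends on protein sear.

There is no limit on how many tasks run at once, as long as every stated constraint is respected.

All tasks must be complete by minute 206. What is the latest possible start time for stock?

Plating setup must finish by minute 206; it takes 15 minutes, so it must start by 206 − 15 = minute 191.
Starch cooking must finish before plating setup (must start by minute 191, minus 10-minute gap → minute 181). With a 55-minute duration, starch cooking must start by 181 − 55 = minute 126.
To finish by minute 206, garnish prep (duration 40) must start no later than minute 166.
Protein sear has several dependents: starch cooking (must start by minute 126, minus 5-minute gap → minute 121); garnish prep (must start by minute 166). The earliest of those limits is minute 121, so protein sear must start by 121 − 30 = minute 91.
For stock: protein sear (must start by minute 91); starch cooking (must start by minute 126). The most restrictive is minute 91; with a 35-minute duration, stock must start by minute 56.

56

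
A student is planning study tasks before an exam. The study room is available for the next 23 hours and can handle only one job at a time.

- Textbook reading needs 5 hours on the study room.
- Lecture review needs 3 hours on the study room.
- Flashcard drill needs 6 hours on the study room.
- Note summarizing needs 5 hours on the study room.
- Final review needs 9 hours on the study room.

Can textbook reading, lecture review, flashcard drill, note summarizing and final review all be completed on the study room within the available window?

Running back to back, the jobs need 5 + 3 + 6 + 5 + 9 = 28 hours on the study room.
Since 28 > 23, they cannot all fit.

No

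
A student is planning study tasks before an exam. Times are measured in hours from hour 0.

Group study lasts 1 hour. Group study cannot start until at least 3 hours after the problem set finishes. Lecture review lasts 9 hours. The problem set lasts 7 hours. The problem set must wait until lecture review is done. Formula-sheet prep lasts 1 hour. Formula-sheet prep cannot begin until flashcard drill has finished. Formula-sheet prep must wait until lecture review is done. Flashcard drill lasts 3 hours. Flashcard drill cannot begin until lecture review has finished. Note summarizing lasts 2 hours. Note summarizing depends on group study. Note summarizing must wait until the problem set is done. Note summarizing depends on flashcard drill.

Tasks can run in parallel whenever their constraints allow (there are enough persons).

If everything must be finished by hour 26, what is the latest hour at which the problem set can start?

13

Nothing follows note summarizing; the deadline of hour 26 is its only limit. It must start by 26 − 2 = hour 24.
Group study must finish before note summarizing (must start by hour 24). With a 1-hour duration, group study must start by 24 − 1 = hour 23.
The problem set feeds group study (must start by hour 23, minus 3-hour gap → hour 20); note summarizing (must start by hour 24). Taking the minimum, the problem set must finish by hour 20 and start by 20 − 7 = hour 13.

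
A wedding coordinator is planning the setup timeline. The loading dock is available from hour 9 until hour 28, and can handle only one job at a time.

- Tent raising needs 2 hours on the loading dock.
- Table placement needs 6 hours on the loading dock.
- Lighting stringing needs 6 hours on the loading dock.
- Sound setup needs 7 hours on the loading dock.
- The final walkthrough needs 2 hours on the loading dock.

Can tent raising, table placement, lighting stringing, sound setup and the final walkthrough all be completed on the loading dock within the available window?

No

The loading dock window is 28 − 9 = 19 hours.
Running back to back, the jobs need 2 + 6 + 6 + 7 + 2 = 23 hours on the loading dock.
Since 23 > 19, they cannot all fit.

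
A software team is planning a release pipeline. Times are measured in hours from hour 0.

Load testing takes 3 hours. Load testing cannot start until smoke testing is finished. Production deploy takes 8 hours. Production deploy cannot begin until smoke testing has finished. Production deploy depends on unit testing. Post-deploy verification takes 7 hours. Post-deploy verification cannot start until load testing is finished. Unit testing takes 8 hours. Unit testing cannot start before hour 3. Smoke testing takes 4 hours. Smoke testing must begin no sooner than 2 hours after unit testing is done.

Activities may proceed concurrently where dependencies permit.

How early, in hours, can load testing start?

17

Unit testing waits on its own release at hour 3, so it starts at hour 3 and finishes at 3 + 8 = hour 11.
After unit testing (finishes hour 11, plus 2-hour gap → hour 13), smoke testing can start at hour 13 and finishes at hour 17.
Load testing waits on smoke testing (finishes hour 17), so the earliest it can start is hour 17.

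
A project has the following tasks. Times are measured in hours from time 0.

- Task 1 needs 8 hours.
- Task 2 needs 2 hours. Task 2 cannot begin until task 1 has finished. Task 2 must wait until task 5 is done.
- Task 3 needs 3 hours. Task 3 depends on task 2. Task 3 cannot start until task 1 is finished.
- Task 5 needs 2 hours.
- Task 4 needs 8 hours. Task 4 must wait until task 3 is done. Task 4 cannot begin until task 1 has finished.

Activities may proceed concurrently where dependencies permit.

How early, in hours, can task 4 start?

13

Task 5 has no prerequisites, so it starts at hour 0 and finishes at hour 2.
Task 1 can start immediately at hour 0; it finishes at hour 8.
Task 2 needs all of task 1 (finishes hour 8); task 5 (finishes hour 2). That puts its earliest start at hour 8; it finishes at 8 + 2 = hour 10.
For task 3: task 2 (finishes hour 10); task 1 (finishes hour 8). Taking the maximum gives a start of hour 10, and it finishes at 10 + 3 = hour 13.
Task 4 waits on task 3 (finishes hour 13); task 1 (finishes hour 8). The latest of these is hour 13, which is the earliest task 4 can start.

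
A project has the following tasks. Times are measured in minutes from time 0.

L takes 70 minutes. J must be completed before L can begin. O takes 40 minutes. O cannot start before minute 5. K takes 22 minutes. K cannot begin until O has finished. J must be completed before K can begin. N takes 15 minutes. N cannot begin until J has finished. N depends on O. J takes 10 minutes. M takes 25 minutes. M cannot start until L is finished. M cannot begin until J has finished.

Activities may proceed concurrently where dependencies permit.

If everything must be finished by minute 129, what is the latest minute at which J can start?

To finish by minute 129, K (duration 22) must start no later than minute 107.
Nothing follows M; the deadline of minute 129 is its only limit. It must start by 129 − 25 = minute 104.
L has to be done before M (must start by minute 104). That means finishing by minute 104, i.e. starting by 104 − 70 = minute 34.
N has no dependents, so it just needs to finish by minute 129. Starting by 129 − 15 = minute 114 achieves that.
J has several dependents: K (must start by minute 107); L (must start by minute 34); M (must start by minute 104); N (must start by minute 114). The earliest of those limits is minute 34, so J must start by 34 − 10 = minute 24.

24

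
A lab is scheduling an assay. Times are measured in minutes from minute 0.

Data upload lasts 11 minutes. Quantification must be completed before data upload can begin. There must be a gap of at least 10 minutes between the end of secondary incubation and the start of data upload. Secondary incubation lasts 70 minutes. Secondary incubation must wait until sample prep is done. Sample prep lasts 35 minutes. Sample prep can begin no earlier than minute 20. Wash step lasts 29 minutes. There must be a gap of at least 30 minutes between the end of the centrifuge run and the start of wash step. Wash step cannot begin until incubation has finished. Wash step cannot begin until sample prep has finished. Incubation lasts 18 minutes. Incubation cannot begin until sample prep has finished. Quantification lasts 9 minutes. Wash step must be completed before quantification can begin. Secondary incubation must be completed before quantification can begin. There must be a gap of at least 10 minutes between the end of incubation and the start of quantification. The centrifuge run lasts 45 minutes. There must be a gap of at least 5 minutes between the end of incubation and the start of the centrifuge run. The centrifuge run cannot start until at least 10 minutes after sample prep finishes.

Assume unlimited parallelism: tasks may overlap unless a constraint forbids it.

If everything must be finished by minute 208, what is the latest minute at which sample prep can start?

26

Data upload has no dependents, so it just needs to finish by minute 208. Starting by 208 − 11 = minute 197 achieves that.
Since data upload (must start by minute 197) depends on it, quantification must finish by minute 197. Backing off its 9-minute duration gives a latest start of minute 188.
Wash step must finish before quantification (must start by minute 188). With a 29-minute duration, wash step must start by 188 − 29 = minute 159.
The centrifuge run feeds into wash step (must start by minute 159, minus 30-minute gap → minute 129); so the centrifuge run must finish by minute 129 and therefore start by minute 84.
Incubation must finish in time for the centrifuge run (must start by minute 84, minus 5-minute gap → minute 79); wash step (must start by minute 159); quantification (must start by minute 188, minus 10-minute gap → minute 178). The tightest is minute 79, so incubation must start by 79 − 18 = minute 61.
Secondary incubation must finish in time for quantification (must start by minute 188); data upload (must start by minute 197, minus 10-minute gap → minute 187). The tightest is minute 187, so secondary incubation must start by 187 − 70 = minute 117.
Sample prep must finish in time for incubation (must start by minute 61); the centrifuge run (must start by minute 84, minus 10-minute gap → minute 74); wash step (must start by minute 159); secondary incubation (must start by minute 117). The tightest is minute 61, so sample prep must start by 61 − 35 = minute 26.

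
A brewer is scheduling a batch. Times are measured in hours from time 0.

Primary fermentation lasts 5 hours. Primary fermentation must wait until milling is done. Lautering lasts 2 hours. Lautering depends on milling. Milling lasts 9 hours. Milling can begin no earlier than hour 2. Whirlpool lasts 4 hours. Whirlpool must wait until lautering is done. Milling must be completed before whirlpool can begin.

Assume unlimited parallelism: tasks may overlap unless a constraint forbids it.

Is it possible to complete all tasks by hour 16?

Milling cannot begin until its own release at hour 2. It runs from hour 2 to 2 + 9 = hour 11.
Primary fermentation waits on milling (finishes hour 11), so it starts at hour 11 and finishes at 11 + 5 = hour 16.
Lautering waits on milling (finishes hour 11), so it starts at hour 11 and finishes at 11 + 2 = hour 13.
Whirlpool has to wait for lautering (finishes hour 13); milling (finishes hour 11). The latest of these is hour 13, so whirlpool runs hour 13 to 13 + 4 = hour 17.
The earliest everything can be done is hour 17, which is after the deadline of 16, so it is not possible.

No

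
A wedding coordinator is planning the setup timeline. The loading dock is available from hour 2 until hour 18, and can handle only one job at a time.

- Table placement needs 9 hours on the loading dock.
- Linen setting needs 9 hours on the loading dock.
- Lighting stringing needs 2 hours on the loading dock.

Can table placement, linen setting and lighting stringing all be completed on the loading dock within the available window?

The loading dock window is 18 − 2 = 16 hours.
Running back to back, the jobs need 9 + 9 + 2 = 20 hours on the loading dock.
Since 20 > 16, they cannot all fit.

No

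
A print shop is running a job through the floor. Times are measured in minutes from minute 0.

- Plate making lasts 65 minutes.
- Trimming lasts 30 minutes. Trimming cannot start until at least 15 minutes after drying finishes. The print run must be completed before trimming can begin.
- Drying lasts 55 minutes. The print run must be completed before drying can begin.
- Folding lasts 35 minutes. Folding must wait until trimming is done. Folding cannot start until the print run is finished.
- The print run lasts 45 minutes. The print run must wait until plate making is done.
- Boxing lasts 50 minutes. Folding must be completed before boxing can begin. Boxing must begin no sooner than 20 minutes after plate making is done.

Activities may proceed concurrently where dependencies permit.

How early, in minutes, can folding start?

210

Nothing blocks plate making, so it runs from minute 0 to minute 65.
After plate making (finishes minute 65), the print run can start at minute 65 and finishes at minute 110.
Drying cannot begin until the print run (finishes minute 110). It runs from minute 110 to 110 + 55 = minute 165.
Trimming has to wait for drying (finishes minute 165, plus 15-minute gap → minute 180); the print run (finishes minute 110). The latest of these is minute 180, so trimming runs minute 180 to 180 + 30 = minute 210.
Folding waits on trimming (finishes minute 210); the print run (finishes minute 110). The latest of these is minute 210, which is the earliest folding can start.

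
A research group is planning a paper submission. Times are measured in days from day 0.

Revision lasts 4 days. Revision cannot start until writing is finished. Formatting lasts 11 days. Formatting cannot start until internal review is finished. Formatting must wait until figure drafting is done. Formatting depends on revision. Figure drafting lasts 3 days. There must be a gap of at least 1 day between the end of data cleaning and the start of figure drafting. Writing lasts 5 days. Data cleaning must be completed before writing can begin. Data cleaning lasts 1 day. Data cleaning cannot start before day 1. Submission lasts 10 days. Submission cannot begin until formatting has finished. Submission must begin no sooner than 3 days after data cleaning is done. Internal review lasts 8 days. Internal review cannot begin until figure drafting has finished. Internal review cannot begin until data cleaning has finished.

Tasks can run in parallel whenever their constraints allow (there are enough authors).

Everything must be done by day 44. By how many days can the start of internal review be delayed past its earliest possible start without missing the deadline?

9

Data cleaning waits on its own release at day 1, so it starts at day 1 and finishes at 1 + 1 = day 2.
Figure drafting cannot begin until data cleaning (finishes day 2, plus 1-day gap → day 3). It runs from day 3 to 3 + 3 = day 6.
Internal review needs all of figure drafting (finishes day 6); data cleaning (finishes day 2). That puts its earliest start at day 6; it finishes at 6 + 8 = day 14.

Working backward from the deadline:
Submission must finish by day 44; it takes 10 days, so it must start by 44 − 10 = day 34.
Formatting has to be done before submission (must start by day 34). That means finishing by day 34, i.e. starting by 34 − 11 = day 23.
Internal review feeds into formatting (must start by day 23); so internal review must finish by day 23 and therefore start by day 15.
So internal review can start as early as day 6 and as late as day 15, giving 15 − 6 = 9 days of slack.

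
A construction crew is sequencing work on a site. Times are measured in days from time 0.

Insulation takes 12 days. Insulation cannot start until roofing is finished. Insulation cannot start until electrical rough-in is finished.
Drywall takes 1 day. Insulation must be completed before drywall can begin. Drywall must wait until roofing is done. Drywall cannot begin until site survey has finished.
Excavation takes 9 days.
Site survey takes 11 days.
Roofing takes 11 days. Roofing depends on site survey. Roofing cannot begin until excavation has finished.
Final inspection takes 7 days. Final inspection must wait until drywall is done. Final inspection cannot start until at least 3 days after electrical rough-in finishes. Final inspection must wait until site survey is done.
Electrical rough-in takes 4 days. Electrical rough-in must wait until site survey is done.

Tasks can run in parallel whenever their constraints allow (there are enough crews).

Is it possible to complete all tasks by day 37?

Excavation has no prerequisites, so it starts at day 0 and finishes at day 9.
Site survey has no prerequisites, so it starts at day 0 and finishes at day 11.
Electrical rough-in waits on site survey (finishes day 11), so it starts at day 11 and finishes at 11 + 4 = day 15.
Roofing has to wait for site survey (finishes day 11); excavation (finishes day 9). The latest of these is day 11, so roofing runs day 11 to 11 + 11 = day 22.
Insulation has to wait for roofing (finishes day 22); electrical rough-in (finishes day 15). The latest of these is day 22, so insulation runs day 22 to 22 + 12 = day 34.
Drywall has to wait for insulation (finishes day 34); roofing (finishes day 22); site survey (finishes day 11). The latest of these is day 34, so drywall runs day 34 to 34 + 1 = day 35.
Final inspection cannot start until drywall (finishes day 35); electrical rough-in (finishes day 15, plus 3-day gap → day 18); site survey (finishes day 11). The controlling bound is day 35, so final inspection finishes at 35 + 7 = day 42.
The earliest everything can be done is day 42, which is after the deadline of 37, so it is not possible.

No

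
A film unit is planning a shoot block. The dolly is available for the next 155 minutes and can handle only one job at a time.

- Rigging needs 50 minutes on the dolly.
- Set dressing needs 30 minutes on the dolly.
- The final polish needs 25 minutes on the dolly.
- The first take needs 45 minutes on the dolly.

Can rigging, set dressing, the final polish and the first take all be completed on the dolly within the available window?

Running back to back, the jobs need 50 + 30 + 25 + 45 = 150 minutes on the dolly.
Since 150 ≤ 155, they fit within the window.

Yes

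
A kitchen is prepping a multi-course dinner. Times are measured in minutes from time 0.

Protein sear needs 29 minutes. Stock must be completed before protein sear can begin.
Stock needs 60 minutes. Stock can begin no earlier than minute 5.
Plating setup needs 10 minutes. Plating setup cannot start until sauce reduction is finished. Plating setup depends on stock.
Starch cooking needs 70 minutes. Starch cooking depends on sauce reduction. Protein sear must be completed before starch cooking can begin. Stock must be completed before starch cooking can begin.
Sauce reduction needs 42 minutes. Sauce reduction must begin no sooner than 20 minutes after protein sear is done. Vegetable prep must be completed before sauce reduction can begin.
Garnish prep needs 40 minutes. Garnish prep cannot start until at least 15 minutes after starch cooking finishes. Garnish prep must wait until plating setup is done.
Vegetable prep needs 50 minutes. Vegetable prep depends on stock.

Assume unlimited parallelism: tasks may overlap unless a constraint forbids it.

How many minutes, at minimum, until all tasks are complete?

282

Stock waits on its own release at minute 5, so it starts at minute 5 and finishes at 5 + 60 = minute 65.
Vegetable prep waits on stock (finishes minute 65), so it starts at minute 65 and finishes at 65 + 50 = minute 115.
Protein sear cannot begin until stock (finishes minute 65). It runs from minute 65 to 65 + 29 = minute 94.
For sauce reduction: protein sear (finishes minute 94, plus 20-minute gap → minute 114); vegetable prep (finishes minute 115). Taking the maximum gives a start of minute 115, and it finishes at 115 + 42 = minute 157.
Plating setup has to wait for sauce reduction (finishes minute 157); stock (finishes minute 65). The latest of these is minute 157, so plating setup runs minute 157 to 157 + 10 = minute 167.
Starch cooking needs all of sauce reduction (finishes minute 157); protein sear (finishes minute 94); stock (finishes minute 65). That puts its earliest start at minute 157; it finishes at 157 + 70 = minute 227.
Garnish prep needs all of starch cooking (finishes minute 227, plus 15-minute gap → minute 242); plating setup (finishes minute 167). That puts its earliest start at minute 242; it finishes at 242 + 40 = minute 282.
All tasks are finished once the last one completes. Finish times: Stock at 65, Protein sear at 94, Vegetable prep at 115, Sauce reduction at 157, Starch cooking at 227, Plating setup at 167, Garnish prep at 282. The latest is minute 282.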